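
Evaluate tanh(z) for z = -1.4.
-0.8854

tanh(-1.4) = (e^(-1.4) - e^(1.4))/(e^(-1.4) + e^(1.4)) = -0.8854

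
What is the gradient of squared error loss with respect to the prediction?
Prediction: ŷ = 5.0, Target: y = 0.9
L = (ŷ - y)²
∂L/∂ŷ = 8.2

∂L/∂ŷ = 2(ŷ - y) = 2(5.0 - 0.9) = 2(4.1) = 8.2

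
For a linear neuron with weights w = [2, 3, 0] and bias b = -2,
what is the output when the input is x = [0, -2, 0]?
y = -8

y = (2)(0) + (3)(-2) + (0)(0) + -2 = -8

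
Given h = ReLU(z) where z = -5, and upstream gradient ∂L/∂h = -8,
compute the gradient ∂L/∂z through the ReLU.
∂L/∂z = 0

h = ReLU(-5) = 0
Since z < 0: ∂h/∂z = 0
∂L/∂z = ∂L/∂h · ∂h/∂z = -8 × 0 = 0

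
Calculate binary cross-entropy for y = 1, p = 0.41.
L = 0.8916

L = -1·log(0.41) - 0·log(0.59) = -log(0.41) = 0.8916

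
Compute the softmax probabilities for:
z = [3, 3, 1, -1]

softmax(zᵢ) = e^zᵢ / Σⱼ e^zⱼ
p = [0.4643, 0.4643, 0.0628, 0.0085]

exp(z) = [20.09, 20.09, 2.718, 0.3679]
Sum = 43.26
p = [0.4643, 0.4643, 0.0628, 0.0085]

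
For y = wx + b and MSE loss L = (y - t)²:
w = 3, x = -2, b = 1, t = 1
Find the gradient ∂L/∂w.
∂L/∂w = 24

y = wx + b = (3)(-2) + 1 = -5
∂L/∂y = 2(y - t) = 2(-5 - 1) = -12
∂y/∂w = x = -2
∂L/∂w = ∂L/∂y · ∂y/∂w = -12 × -2 = 24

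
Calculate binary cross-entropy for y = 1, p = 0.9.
L = 0.1054

L = -1·log(0.9) - 0·log(0.1) = -log(0.9) = 0.1054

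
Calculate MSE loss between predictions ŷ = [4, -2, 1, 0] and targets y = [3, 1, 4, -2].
MSE = 5.75

MSE = (1/4)((4-3)² + (-2-1)² + (1-4)² + (0--2)²) = (1/4)(1 + 9 + 9 + 4) = 5.75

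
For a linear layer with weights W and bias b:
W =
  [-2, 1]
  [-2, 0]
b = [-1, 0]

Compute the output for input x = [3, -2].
y = [-9, -6]

Wx = [-2×3 + 1×-2, -2×3 + 0×-2]
   = [-8, -6]
y = Wx + b = [-8 + -1, -6 + 0] = [-9, -6]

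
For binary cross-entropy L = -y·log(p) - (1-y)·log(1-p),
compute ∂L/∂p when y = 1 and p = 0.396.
∂L/∂p = -2.525

∂L/∂p = -y/p + (1-y)/(1-p) = -1/0.396 + 0 = -2.525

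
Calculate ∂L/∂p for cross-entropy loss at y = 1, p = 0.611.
∂L/∂p = -1.637

∂L/∂p = -y/p + (1-y)/(1-p) = -1/0.611 + 0 = -1.637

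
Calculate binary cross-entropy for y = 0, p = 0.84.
L = 1.833

L = -0·log(0.84) - 1·log(0.16) = -log(0.16) = 1.833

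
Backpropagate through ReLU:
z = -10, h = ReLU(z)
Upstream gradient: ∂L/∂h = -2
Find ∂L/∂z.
∂L/∂z = 0

h = ReLU(-10) = 0
Since z < 0: ∂h/∂z = 0
∂L/∂z = ∂L/∂h · ∂h/∂z = -2 × 0 = 0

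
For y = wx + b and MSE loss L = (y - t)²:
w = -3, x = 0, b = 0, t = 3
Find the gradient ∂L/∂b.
∂L/∂b = -6

y = wx + b = (-3)(0) + 0 = 0
∂L/∂y = 2(y - t) = 2(0 - 3) = -6
∂y/∂b = 1
∂L/∂b = ∂L/∂y · ∂y/∂b = -6 × 1 = -6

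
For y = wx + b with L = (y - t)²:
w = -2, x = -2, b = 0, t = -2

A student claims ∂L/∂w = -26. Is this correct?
Incorrect

y = (-2)(-2) + 0 = 4
∂L/∂y = 2(y - t) = 2(4 - -2) = 12
∂y/∂w = x = -2
∂L/∂w = 12 × -2 = -24

Claimed value: -26
Incorrect: The correct gradient is -24.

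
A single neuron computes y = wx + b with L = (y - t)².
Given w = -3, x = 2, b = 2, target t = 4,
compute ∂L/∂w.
∂L/∂w = -32

y = wx + b = (-3)(2) + 2 = -4
∂L/∂y = 2(y - t) = 2(-4 - 4) = -16
∂y/∂w = x = 2
∂L/∂w = ∂L/∂y · ∂y/∂w = -16 × 2 = -32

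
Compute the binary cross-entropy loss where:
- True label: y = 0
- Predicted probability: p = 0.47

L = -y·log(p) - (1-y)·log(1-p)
L = 0.6349

L = -0·log(0.47) - 1·log(0.53) = -log(0.53) = 0.6349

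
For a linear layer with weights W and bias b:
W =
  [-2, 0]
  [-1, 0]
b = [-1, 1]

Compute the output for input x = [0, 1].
y = [-1, 1]

Wx = [-2×0 + 0×1, -1×0 + 0×1]
   = [0, 0]
y = Wx + b = [0 + -1, 0 + 1] = [-1, 1]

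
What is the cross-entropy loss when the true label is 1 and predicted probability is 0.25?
L = 1.386

L = -1·log(0.25) - 0·log(0.75) = -log(0.25) = 1.386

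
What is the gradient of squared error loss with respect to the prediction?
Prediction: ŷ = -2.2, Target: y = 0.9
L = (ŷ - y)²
∂L/∂ŷ = -6.2

∂L/∂ŷ = 2(ŷ - y) = 2(-2.2 - 0.9) = 2(-3.1) = -6.2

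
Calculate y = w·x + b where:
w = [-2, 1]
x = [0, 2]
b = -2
y = 0

y = (-2)(0) + (1)(2) + -2 = 0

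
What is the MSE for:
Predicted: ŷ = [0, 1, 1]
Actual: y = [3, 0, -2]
MSE = 6.333

MSE = (1/3)((0-3)² + (1-0)² + (1--2)²) = (1/3)(9 + 1 + 9) = 6.333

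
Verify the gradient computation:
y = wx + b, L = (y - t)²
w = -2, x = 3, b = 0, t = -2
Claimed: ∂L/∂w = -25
Incorrect

y = (-2)(3) + 0 = -6
∂L/∂y = 2(y - t) = 2(-6 - -2) = -8
∂y/∂w = x = 3
∂L/∂w = -8 × 3 = -24

Claimed value: -25
Incorrect: The correct gradient is -24.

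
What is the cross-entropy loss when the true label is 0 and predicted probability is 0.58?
L = 0.8675

L = -0·log(0.58) - 1·log(0.42) = -log(0.42) = 0.8675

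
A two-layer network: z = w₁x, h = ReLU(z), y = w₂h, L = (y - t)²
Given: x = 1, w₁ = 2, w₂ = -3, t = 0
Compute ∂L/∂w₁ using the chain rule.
∂L/∂w₁ = 36

Forward pass:
z = w₁x = 2×1 = 2
h = ReLU(2) = 2
y = w₂h = -3×2 = -6

Backward pass:
∂L/∂y = 2(y - t) = 2(-6 - 0) = -12
∂y/∂h = w₂ = -3
∂h/∂z = 1 (ReLU derivative)
∂z/∂w₁ = x = 1

∂L/∂w₁ = -12 × -3 × 1 × 1 = 36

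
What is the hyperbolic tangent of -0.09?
-0.08976

tanh(-0.09) = (e^(-0.09) - e^(0.09))/(e^(-0.09) + e^(0.09)) = -0.08976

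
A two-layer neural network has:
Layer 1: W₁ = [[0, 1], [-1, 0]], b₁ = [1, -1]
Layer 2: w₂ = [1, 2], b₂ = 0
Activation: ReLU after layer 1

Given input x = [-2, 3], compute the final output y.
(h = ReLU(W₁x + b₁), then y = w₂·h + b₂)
y = 6

Layer 1 pre-activation: z₁ = [4, 1]
After ReLU: h = [4, 1]
Layer 2 output: y = 1×4 + 2×1 + 0 = 6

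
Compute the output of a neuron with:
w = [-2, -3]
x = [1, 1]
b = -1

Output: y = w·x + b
y = -6

y = (-2)(1) + (-3)(1) + -1 = -6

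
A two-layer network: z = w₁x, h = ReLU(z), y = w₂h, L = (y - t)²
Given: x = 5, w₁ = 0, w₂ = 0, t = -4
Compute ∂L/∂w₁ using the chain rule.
∂L/∂w₁ = 0

Forward pass:
z = w₁x = 0×5 = 0
h = ReLU(0) = 0
y = w₂h = 0×0 = 0

Backward pass:
∂L/∂y = 2(y - t) = 2(0 - -4) = 8
∂y/∂h = w₂ = 0
∂h/∂z = 0 (ReLU derivative)
∂z/∂w₁ = x = 5

∂L/∂w₁ = 8 × 0 × 0 × 5 = 0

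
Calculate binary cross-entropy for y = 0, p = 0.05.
L = 0.05129

L = -0·log(0.05) - 1·log(0.95) = -log(0.95) = 0.05129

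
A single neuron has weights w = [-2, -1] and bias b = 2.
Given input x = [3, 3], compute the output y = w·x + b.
y = -7

y = (-2)(3) + (-1)(3) + 2 = -7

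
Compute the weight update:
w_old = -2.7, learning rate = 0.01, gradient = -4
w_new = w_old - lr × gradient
w_new = -2.66

w_new = w - η·∂L/∂w = -2.7 - 0.01×(-4) = -2.7 - (-0.04) = -2.66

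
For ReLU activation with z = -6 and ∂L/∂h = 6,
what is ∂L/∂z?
∂L/∂z = 0

h = ReLU(-6) = 0
Since z < 0: ∂h/∂z = 0
∂L/∂z = ∂L/∂h · ∂h/∂z = 6 × 0 = 0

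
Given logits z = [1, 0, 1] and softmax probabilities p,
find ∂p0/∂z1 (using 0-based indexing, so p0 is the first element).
∂p0/∂z1 = -0.06561

p = softmax(z) = [0.4223, 0.1554, 0.4223]
p0 = 0.4223, p1 = 0.1554

∂p0/∂z1 = -p0 × p1 = -0.4223 × 0.1554 = -0.06561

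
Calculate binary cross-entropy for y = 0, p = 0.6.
L = 0.9163

L = -0·log(0.6) - 1·log(0.4) = -log(0.4) = 0.9163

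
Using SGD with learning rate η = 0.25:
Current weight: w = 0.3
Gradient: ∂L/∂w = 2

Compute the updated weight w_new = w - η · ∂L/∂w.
w_new = -0.2

w_new = w - η·∂L/∂w = 0.3 - 0.25×(2) = 0.3 - (0.5) = -0.2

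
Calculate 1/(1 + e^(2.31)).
0.0903

sigmoid(-2.31) = 1/(1 + e^(2.31)) = 1/(1 + 10.07) = 0.0903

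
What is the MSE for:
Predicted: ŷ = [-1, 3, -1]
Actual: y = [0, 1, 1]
MSE = 3

MSE = (1/3)((-1-0)² + (3-1)² + (-1-1)²) = (1/3)(1 + 4 + 4) = 3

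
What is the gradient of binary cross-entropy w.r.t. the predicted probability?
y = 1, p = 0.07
∂L/∂p = -14.29

∂L/∂p = -y/p + (1-y)/(1-p) = -1/0.07 + 0 = -14.29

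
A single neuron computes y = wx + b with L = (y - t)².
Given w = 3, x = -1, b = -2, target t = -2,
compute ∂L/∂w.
∂L/∂w = 6

y = wx + b = (3)(-1) + -2 = -5
∂L/∂y = 2(y - t) = 2(-5 - -2) = -6
∂y/∂w = x = -1
∂L/∂w = ∂L/∂y · ∂y/∂w = -6 × -1 = 6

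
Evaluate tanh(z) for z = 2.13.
0.9721

tanh(2.13) = (e^(2.13) - e^(-2.13))/(e^(2.13) + e^(-2.13)) = 0.9721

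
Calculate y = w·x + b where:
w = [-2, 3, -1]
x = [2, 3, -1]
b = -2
y = 4

y = (-2)(2) + (3)(3) + (-1)(-1) + -2 = 4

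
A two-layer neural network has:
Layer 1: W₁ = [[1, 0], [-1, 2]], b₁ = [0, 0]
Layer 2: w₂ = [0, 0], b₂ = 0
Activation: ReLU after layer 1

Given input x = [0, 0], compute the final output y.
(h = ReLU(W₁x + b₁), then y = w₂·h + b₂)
y = 0

Layer 1 pre-activation: z₁ = [0, 0]
After ReLU: h = [0, 0]
Layer 2 output: y = 0×0 + 0×0 + 0 = 0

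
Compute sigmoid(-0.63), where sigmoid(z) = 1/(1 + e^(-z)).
0.3475

sigmoid(-0.63) = 1/(1 + e^(0.63)) = 1/(1 + 1.878) = 0.3475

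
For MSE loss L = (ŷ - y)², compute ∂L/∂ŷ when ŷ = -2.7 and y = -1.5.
∂L/∂ŷ = -2.4

∂L/∂ŷ = 2(ŷ - y) = 2(-2.7 - -1.5) = 2(-1.2) = -2.4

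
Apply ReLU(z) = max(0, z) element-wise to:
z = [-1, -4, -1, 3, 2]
h = [0, 0, 0, 3, 2]

ReLU applied element-wise: max(0,-1)=0, max(0,-4)=0, max(0,-1)=0, max(0,3)=3, max(0,2)=2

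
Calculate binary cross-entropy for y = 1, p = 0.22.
L = 1.514

L = -1·log(0.22) - 0·log(0.78) = -log(0.22) = 1.514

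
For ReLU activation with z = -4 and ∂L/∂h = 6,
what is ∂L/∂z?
∂L/∂z = 0

h = ReLU(-4) = 0
Since z < 0: ∂h/∂z = 0
∂L/∂z = ∂L/∂h · ∂h/∂z = 6 × 0 = 0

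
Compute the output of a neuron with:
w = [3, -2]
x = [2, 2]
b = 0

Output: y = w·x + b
y = 2

y = (3)(2) + (-2)(2) + 0 = 2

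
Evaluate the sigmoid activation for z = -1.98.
0.1213

sigmoid(-1.98) = 1/(1 + e^(1.98)) = 1/(1 + 7.243) = 0.1213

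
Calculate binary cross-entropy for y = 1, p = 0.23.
L = 1.47

L = -1·log(0.23) - 0·log(0.77) = -log(0.23) = 1.47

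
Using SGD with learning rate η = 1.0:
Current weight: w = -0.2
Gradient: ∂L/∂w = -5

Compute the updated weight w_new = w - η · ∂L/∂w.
w_new = 4.8

w_new = w - η·∂L/∂w = -0.2 - 1.0×(-5) = -0.2 - (-5) = 4.8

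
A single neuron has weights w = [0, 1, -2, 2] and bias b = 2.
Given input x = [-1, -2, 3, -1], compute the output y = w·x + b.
y = -8

y = (0)(-1) + (1)(-2) + (-2)(3) + (2)(-1) + 2 = -8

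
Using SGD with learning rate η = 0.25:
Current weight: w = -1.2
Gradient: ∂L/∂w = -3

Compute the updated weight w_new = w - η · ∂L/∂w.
w_new = -0.45

w_new = w - η·∂L/∂w = -1.2 - 0.25×(-3) = -1.2 - (-0.75) = -0.45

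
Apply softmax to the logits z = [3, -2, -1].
p = [0.9756, 0.0066, 0.0179]

exp(z) = [20.09, 0.1353, 0.3679]
Sum = 20.59
p = [0.9756, 0.0066, 0.0179]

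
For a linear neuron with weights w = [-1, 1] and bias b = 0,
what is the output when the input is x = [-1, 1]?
y = 2

y = (-1)(-1) + (1)(1) + 0 = 2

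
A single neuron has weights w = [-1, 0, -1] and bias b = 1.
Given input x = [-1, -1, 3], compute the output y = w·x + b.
y = -1

y = (-1)(-1) + (0)(-1) + (-1)(3) + 1 = -1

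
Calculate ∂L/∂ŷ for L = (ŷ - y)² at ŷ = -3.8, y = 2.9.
∂L/∂ŷ = -13.4

∂L/∂ŷ = 2(ŷ - y) = 2(-3.8 - 2.9) = 2(-6.7) = -13.4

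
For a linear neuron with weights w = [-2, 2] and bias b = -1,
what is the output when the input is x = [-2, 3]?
y = 9

y = (-2)(-2) + (2)(3) + -1 = 9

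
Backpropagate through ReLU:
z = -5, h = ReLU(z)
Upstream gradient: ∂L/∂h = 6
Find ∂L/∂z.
∂L/∂z = 0

h = ReLU(-5) = 0
Since z < 0: ∂h/∂z = 0
∂L/∂z = ∂L/∂h · ∂h/∂z = 6 × 0 = 0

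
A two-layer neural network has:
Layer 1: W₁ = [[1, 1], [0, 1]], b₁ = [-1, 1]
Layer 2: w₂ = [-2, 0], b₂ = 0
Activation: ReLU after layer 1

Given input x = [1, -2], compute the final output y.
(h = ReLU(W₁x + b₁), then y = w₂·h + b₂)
y = 0

Layer 1 pre-activation: z₁ = [-2, -1]
After ReLU: h = [0, 0]
Layer 2 output: y = -2×0 + 0×0 + 0 = 0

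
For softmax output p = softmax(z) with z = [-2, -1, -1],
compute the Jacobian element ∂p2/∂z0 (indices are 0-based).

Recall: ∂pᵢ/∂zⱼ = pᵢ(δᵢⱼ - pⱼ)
∂p2/∂z0 = -0.06561

p = softmax(z) = [0.1554, 0.4223, 0.4223]
p2 = 0.4223, p0 = 0.1554

∂p2/∂z0 = -p2 × p0 = -0.4223 × 0.1554 = -0.06561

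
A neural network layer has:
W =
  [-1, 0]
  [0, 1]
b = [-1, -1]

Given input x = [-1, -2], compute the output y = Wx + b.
y = [0, -3]

Wx = [-1×-1 + 0×-2, 0×-1 + 1×-2]
   = [1, -2]
y = Wx + b = [1 + -1, -2 + -1] = [0, -3]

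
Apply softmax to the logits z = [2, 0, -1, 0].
p = [0.7573, 0.1025, 0.0377, 0.1025]

exp(z) = [7.389, 1, 0.3679, 1]
Sum = 9.757
p = [0.7573, 0.1025, 0.0377, 0.1025]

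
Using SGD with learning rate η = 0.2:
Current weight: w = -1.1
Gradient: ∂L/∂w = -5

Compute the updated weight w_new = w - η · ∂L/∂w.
w_new = -0.1

w_new = w - η·∂L/∂w = -1.1 - 0.2×(-5) = -1.1 - (-1) = -0.1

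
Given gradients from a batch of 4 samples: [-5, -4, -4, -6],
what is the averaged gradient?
Average gradient = -4.75

Average = (1/4)(-5 + -4 + -4 + -6) = -19/4 = -4.75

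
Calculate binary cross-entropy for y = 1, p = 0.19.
L = 1.661

L = -1·log(0.19) - 0·log(0.81) = -log(0.19) = 1.661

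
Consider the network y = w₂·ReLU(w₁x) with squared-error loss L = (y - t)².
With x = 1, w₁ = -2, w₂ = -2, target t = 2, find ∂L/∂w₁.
∂L/∂w₁ = 0

Forward pass:
z = w₁x = -2×1 = -2
h = ReLU(-2) = 0
y = w₂h = -2×0 = 0

Backward pass:
∂L/∂y = 2(y - t) = 2(0 - 2) = -4
∂y/∂h = w₂ = -2
∂h/∂z = 0 (ReLU derivative)
∂z/∂w₁ = x = 1

∂L/∂w₁ = -4 × -2 × 0 × 1 = 0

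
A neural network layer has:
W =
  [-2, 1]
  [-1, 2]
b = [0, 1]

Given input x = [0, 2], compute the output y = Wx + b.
y = [2, 5]

Wx = [-2×0 + 1×2, -1×0 + 2×2]
   = [2, 4]
y = Wx + b = [2 + 0, 4 + 1] = [2, 5]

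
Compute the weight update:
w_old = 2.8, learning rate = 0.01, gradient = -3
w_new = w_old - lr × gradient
w_new = 2.83

w_new = w - η·∂L/∂w = 2.8 - 0.01×(-3) = 2.8 - (-0.03) = 2.83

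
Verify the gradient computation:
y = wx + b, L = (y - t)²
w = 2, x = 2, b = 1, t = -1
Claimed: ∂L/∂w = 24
Correct

y = (2)(2) + 1 = 5
∂L/∂y = 2(y - t) = 2(5 - -1) = 12
∂y/∂w = x = 2
∂L/∂w = 12 × 2 = 24

Claimed value: 24
Correct: The correct gradient is 24.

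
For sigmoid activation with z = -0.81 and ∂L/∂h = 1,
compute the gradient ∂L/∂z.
∂L/∂z = 0.2131

σ(-0.81) = 0.3079
σ'(-0.81) = σ(-0.81)(1 - σ(-0.81)) = 0.3079 × 0.6921 = 0.2131
∂L/∂z = ∂L/∂h · σ'(z) = 1 × 0.2131 = 0.2131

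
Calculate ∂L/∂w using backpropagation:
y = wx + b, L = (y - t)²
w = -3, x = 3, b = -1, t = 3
∂L/∂w = -78

y = wx + b = (-3)(3) + -1 = -10
∂L/∂y = 2(y - t) = 2(-10 - 3) = -26
∂y/∂w = x = 3
∂L/∂w = ∂L/∂y · ∂y/∂w = -26 × 3 = -78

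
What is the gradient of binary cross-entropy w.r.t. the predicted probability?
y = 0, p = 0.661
∂L/∂p = 2.95

∂L/∂p = -y/p + (1-y)/(1-p) = 0 + 1/0.339 = 2.95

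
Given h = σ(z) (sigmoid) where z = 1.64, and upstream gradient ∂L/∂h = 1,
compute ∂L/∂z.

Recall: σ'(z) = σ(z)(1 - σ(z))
∂L/∂z = 0.1361

σ(1.64) = 0.8375
σ'(1.64) = σ(1.64)(1 - σ(1.64)) = 0.8375 × 0.1625 = 0.1361
∂L/∂z = ∂L/∂h · σ'(z) = 1 × 0.1361 = 0.1361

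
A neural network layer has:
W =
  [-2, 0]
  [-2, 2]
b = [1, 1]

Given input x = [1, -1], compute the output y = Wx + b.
y = [-1, -3]

Wx = [-2×1 + 0×-1, -2×1 + 2×-1]
   = [-2, -4]
y = Wx + b = [-2 + 1, -4 + 1] = [-1, -3]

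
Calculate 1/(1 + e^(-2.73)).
0.9388

sigmoid(2.73) = 1/(1 + e^(-2.73)) = 1/(1 + 0.06522) = 0.9388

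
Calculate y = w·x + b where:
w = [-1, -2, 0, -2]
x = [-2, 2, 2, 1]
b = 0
y = -4

y = (-1)(-2) + (-2)(2) + (0)(2) + (-2)(1) + 0 = -4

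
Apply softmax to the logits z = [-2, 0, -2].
p = [0.1065, 0.787, 0.1065]

exp(z) = [0.1353, 1, 0.1353]
Sum = 1.271
p = [0.1065, 0.787, 0.1065]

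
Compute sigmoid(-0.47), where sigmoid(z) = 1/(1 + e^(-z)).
0.3846

sigmoid(-0.47) = 1/(1 + e^(0.47)) = 1/(1 + 1.6) = 0.3846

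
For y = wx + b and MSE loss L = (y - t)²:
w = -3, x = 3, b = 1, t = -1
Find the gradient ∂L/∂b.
∂L/∂b = -14

y = wx + b = (-3)(3) + 1 = -8
∂L/∂y = 2(y - t) = 2(-8 - -1) = -14
∂y/∂b = 1
∂L/∂b = ∂L/∂y · ∂y/∂b = -14 × 1 = -14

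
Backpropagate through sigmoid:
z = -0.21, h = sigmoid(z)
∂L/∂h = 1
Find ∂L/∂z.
∂L/∂z = 0.2473

σ(-0.21) = 0.4477
σ'(-0.21) = σ(-0.21)(1 - σ(-0.21)) = 0.4477 × 0.5523 = 0.2473
∂L/∂z = ∂L/∂h · σ'(z) = 1 × 0.2473 = 0.2473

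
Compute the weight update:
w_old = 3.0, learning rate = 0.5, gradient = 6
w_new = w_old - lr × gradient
w_new = 0

w_new = w - η·∂L/∂w = 3.0 - 0.5×(6) = 3.0 - (3) = 0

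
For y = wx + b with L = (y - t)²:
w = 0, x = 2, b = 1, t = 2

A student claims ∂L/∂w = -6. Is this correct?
Incorrect

y = (0)(2) + 1 = 1
∂L/∂y = 2(y - t) = 2(1 - 2) = -2
∂y/∂w = x = 2
∂L/∂w = -2 × 2 = -4

Claimed value: -6
Incorrect: The correct gradient is -4.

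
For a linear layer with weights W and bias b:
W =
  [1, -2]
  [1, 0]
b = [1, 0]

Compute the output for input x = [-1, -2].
y = [4, -1]

Wx = [1×-1 + -2×-2, 1×-1 + 0×-2]
   = [3, -1]
y = Wx + b = [3 + 1, -1 + 0] = [4, -1]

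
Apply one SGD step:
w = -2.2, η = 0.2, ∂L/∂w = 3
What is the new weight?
w_new = -2.8

w_new = w - η·∂L/∂w = -2.2 - 0.2×(3) = -2.2 - (0.6) = -2.8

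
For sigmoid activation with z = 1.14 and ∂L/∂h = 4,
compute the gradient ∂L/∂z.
∂L/∂z = 0.7344

σ(1.14) = 0.7577
σ'(1.14) = σ(1.14)(1 - σ(1.14)) = 0.7577 × 0.2423 = 0.1836
∂L/∂z = ∂L/∂h · σ'(z) = 4 × 0.1836 = 0.7344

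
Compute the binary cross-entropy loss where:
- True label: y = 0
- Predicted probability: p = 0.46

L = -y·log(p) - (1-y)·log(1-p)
L = 0.6162

L = -0·log(0.46) - 1·log(0.54) = -log(0.54) = 0.6162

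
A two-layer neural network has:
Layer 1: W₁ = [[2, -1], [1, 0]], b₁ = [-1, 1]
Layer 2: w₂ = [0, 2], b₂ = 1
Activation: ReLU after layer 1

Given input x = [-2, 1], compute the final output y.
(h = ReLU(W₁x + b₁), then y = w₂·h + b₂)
y = 1

Layer 1 pre-activation: z₁ = [-6, -1]
After ReLU: h = [0, 0]
Layer 2 output: y = 0×0 + 2×0 + 1 = 1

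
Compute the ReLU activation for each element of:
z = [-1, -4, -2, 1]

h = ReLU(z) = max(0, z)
h = [0, 0, 0, 1]

ReLU applied element-wise: max(0,-1)=0, max(0,-4)=0, max(0,-2)=0, max(0,1)=1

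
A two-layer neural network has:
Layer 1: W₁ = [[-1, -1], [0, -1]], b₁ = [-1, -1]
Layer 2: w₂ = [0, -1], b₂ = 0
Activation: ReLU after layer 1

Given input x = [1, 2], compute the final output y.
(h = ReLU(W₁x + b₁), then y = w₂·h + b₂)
y = 0

Layer 1 pre-activation: z₁ = [-4, -3]
After ReLU: h = [0, 0]
Layer 2 output: y = 0×0 + -1×0 + 0 = 0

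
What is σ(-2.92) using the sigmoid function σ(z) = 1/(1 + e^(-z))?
0.05117

sigmoid(-2.92) = 1/(1 + e^(2.92)) = 1/(1 + 18.54) = 0.05117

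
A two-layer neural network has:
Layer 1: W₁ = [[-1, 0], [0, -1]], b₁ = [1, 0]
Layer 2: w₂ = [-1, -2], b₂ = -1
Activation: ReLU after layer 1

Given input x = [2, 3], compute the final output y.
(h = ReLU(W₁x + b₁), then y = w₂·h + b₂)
y = -1

Layer 1 pre-activation: z₁ = [-1, -3]
After ReLU: h = [0, 0]
Layer 2 output: y = -1×0 + -2×0 + -1 = -1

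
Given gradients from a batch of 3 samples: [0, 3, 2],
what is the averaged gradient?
Average gradient = 1.667

Average = (1/3)(0 + 3 + 2) = 5/3 = 1.667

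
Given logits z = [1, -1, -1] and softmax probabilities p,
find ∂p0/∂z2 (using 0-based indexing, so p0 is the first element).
∂p0/∂z2 = -0.08382

p = softmax(z) = [0.787, 0.1065, 0.1065]
p0 = 0.787, p2 = 0.1065

∂p0/∂z2 = -p0 × p2 = -0.787 × 0.1065 = -0.08382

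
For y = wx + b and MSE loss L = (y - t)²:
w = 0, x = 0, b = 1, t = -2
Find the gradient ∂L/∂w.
∂L/∂w = 0

y = wx + b = (0)(0) + 1 = 1
∂L/∂y = 2(y - t) = 2(1 - -2) = 6
∂y/∂w = x = 0
∂L/∂w = ∂L/∂y · ∂y/∂w = 6 × 0 = 0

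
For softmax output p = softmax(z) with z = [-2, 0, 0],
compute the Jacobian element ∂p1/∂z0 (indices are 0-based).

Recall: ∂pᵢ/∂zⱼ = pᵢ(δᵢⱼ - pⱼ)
∂p1/∂z0 = -0.02968

p = softmax(z) = [0.06338, 0.4683, 0.4683]
p1 = 0.4683, p0 = 0.06338

∂p1/∂z0 = -p1 × p0 = -0.4683 × 0.06338 = -0.02968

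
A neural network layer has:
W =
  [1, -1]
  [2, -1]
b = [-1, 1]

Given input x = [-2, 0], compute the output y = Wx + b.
y = [-3, -3]

Wx = [1×-2 + -1×0, 2×-2 + -1×0]
   = [-2, -4]
y = Wx + b = [-2 + -1, -4 + 1] = [-3, -3]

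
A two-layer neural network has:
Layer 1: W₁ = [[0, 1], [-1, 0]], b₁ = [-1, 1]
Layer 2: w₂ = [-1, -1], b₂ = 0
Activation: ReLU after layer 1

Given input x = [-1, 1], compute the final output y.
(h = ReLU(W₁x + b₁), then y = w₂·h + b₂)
y = -2

Layer 1 pre-activation: z₁ = [0, 2]
After ReLU: h = [0, 2]
Layer 2 output: y = -1×0 + -1×2 + 0 = -2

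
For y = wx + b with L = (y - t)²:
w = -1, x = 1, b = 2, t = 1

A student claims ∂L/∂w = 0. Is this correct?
Correct

y = (-1)(1) + 2 = 1
∂L/∂y = 2(y - t) = 2(1 - 1) = 0
∂y/∂w = x = 1
∂L/∂w = 0 × 1 = 0

Claimed value: 0
Correct: The correct gradient is 0.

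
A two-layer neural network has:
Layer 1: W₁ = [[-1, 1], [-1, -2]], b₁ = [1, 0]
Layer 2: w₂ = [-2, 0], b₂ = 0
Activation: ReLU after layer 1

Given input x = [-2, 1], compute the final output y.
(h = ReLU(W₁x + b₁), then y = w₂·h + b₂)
y = -8

Layer 1 pre-activation: z₁ = [4, 0]
After ReLU: h = [4, 0]
Layer 2 output: y = -2×4 + 0×0 + 0 = -8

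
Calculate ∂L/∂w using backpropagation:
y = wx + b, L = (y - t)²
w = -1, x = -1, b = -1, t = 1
∂L/∂w = 2

y = wx + b = (-1)(-1) + -1 = 0
∂L/∂y = 2(y - t) = 2(0 - 1) = -2
∂y/∂w = x = -1
∂L/∂w = ∂L/∂y · ∂y/∂w = -2 × -1 = 2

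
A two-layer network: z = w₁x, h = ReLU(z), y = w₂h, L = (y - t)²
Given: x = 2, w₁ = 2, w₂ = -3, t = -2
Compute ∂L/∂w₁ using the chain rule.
∂L/∂w₁ = 120

Forward pass:
z = w₁x = 2×2 = 4
h = ReLU(4) = 4
y = w₂h = -3×4 = -12

Backward pass:
∂L/∂y = 2(y - t) = 2(-12 - -2) = -20
∂y/∂h = w₂ = -3
∂h/∂z = 1 (ReLU derivative)
∂z/∂w₁ = x = 2

∂L/∂w₁ = -20 × -3 × 1 × 2 = 120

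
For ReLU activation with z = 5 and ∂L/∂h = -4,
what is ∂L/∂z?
∂L/∂z = -4

h = ReLU(5) = 5
Since z > 0: ∂h/∂z = 1
∂L/∂z = ∂L/∂h · ∂h/∂z = -4 × 1 = -4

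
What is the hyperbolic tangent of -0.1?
-0.09967

tanh(-0.1) = (e^(-0.1) - e^(0.1))/(e^(-0.1) + e^(0.1)) = -0.09967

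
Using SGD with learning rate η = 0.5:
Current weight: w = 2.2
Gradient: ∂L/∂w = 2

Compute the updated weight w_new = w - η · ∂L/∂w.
w_new = 1.2

w_new = w - η·∂L/∂w = 2.2 - 0.5×(2) = 2.2 - (1) = 1.2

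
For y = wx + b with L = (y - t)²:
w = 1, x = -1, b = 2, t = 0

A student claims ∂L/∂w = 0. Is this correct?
Incorrect

y = (1)(-1) + 2 = 1
∂L/∂y = 2(y - t) = 2(1 - 0) = 2
∂y/∂w = x = -1
∂L/∂w = 2 × -1 = -2

Claimed value: 0
Incorrect: The correct gradient is -2.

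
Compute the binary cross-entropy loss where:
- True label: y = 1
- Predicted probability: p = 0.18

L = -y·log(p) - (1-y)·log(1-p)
L = 1.715

L = -1·log(0.18) - 0·log(0.82) = -log(0.18) = 1.715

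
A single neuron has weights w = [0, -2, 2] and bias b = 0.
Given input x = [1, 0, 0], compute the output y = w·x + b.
y = 0

y = (0)(1) + (-2)(0) + (2)(0) + 0 = 0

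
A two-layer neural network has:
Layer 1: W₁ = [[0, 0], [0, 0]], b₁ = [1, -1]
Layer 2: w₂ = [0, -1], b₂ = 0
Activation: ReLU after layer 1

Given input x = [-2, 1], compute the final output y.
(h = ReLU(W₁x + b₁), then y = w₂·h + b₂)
y = 0

Layer 1 pre-activation: z₁ = [1, -1]
After ReLU: h = [1, 0]
Layer 2 output: y = 0×1 + -1×0 + 0 = 0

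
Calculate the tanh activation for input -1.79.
-0.9458

tanh(-1.79) = (e^(-1.79) - e^(1.79))/(e^(-1.79) + e^(1.79)) = -0.9458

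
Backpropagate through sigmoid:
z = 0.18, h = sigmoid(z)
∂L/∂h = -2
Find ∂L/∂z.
∂L/∂z = -0.496

σ(0.18) = 0.5449
σ'(0.18) = σ(0.18)(1 - σ(0.18)) = 0.5449 × 0.4551 = 0.248
∂L/∂z = ∂L/∂h · σ'(z) = -2 × 0.248 = -0.496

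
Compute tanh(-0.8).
-0.664

tanh(-0.8) = (e^(-0.8) - e^(0.8))/(e^(-0.8) + e^(0.8)) = -0.664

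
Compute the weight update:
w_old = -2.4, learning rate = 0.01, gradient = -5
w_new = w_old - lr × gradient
w_new = -2.35

w_new = w - η·∂L/∂w = -2.4 - 0.01×(-5) = -2.4 - (-0.05) = -2.35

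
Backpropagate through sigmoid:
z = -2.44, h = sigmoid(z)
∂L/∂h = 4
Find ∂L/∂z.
∂L/∂z = 0.295

σ(-2.44) = 0.08017
σ'(-2.44) = σ(-2.44)(1 - σ(-2.44)) = 0.08017 × 0.9198 = 0.07375
∂L/∂z = ∂L/∂h · σ'(z) = 4 × 0.07375 = 0.295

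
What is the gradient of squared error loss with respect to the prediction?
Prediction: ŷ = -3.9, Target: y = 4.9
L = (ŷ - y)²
∂L/∂ŷ = -17.6

∂L/∂ŷ = 2(ŷ - y) = 2(-3.9 - 4.9) = 2(-8.8) = -17.6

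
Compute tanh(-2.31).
-0.9805

tanh(-2.31) = (e^(-2.31) - e^(2.31))/(e^(-2.31) + e^(2.31)) = -0.9805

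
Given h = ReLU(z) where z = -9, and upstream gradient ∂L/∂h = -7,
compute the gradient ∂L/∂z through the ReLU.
∂L/∂z = 0

h = ReLU(-9) = 0
Since z < 0: ∂h/∂z = 0
∂L/∂z = ∂L/∂h · ∂h/∂z = -7 × 0 = 0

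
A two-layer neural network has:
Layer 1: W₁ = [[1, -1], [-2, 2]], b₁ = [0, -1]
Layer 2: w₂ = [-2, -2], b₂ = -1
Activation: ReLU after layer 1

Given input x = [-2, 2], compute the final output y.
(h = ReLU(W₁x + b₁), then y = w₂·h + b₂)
y = -15

Layer 1 pre-activation: z₁ = [-4, 7]
After ReLU: h = [0, 7]
Layer 2 output: y = -2×0 + -2×7 + -1 = -15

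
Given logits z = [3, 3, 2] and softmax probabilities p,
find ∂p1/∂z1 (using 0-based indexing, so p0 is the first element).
∂p1/∂z1 = 0.244

p = softmax(z) = [0.4223, 0.4223, 0.1554]
p1 = 0.4223

∂p1/∂z1 = p1(1 - p1) = 0.4223 × (1 - 0.4223) = 0.244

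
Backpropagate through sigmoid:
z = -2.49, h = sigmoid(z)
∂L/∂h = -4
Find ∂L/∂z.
∂L/∂z = -0.2828

σ(-2.49) = 0.07656
σ'(-2.49) = σ(-2.49)(1 - σ(-2.49)) = 0.07656 × 0.9234 = 0.0707
∂L/∂z = ∂L/∂h · σ'(z) = -4 × 0.0707 = -0.2828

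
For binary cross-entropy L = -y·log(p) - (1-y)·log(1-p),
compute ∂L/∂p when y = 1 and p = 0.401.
∂L/∂p = -2.494

∂L/∂p = -y/p + (1-y)/(1-p) = -1/0.401 + 0 = -2.494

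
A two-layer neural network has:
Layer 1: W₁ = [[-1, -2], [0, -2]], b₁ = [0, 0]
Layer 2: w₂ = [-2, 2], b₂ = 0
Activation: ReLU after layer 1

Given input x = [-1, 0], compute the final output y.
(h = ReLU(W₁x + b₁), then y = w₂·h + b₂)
y = -2

Layer 1 pre-activation: z₁ = [1, 0]
After ReLU: h = [1, 0]
Layer 2 output: y = -2×1 + 2×0 + 0 = -2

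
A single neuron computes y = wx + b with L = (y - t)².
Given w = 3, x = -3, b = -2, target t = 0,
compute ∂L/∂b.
∂L/∂b = -22

y = wx + b = (3)(-3) + -2 = -11
∂L/∂y = 2(y - t) = 2(-11 - 0) = -22
∂y/∂b = 1
∂L/∂b = ∂L/∂y · ∂y/∂b = -22 × 1 = -22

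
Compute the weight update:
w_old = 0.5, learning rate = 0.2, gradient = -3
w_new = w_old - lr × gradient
w_new = 1.1

w_new = w - η·∂L/∂w = 0.5 - 0.2×(-3) = 0.5 - (-0.6) = 1.1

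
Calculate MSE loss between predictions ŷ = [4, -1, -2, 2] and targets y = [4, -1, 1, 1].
MSE = 2.5

MSE = (1/4)((4-4)² + (-1--1)² + (-2-1)² + (2-1)²) = (1/4)(0 + 0 + 9 + 1) = 2.5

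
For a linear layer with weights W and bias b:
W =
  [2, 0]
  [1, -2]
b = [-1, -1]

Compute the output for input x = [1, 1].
y = [1, -2]

Wx = [2×1 + 0×1, 1×1 + -2×1]
   = [2, -1]
y = Wx + b = [2 + -1, -1 + -1] = [1, -2]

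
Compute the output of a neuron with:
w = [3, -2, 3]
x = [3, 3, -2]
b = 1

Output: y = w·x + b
y = -2

y = (3)(3) + (-2)(3) + (3)(-2) + 1 = -2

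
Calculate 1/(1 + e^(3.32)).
0.03489

sigmoid(-3.32) = 1/(1 + e^(3.32)) = 1/(1 + 27.66) = 0.03489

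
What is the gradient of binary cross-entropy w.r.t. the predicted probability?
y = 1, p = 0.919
∂L/∂p = -1.088

∂L/∂p = -y/p + (1-y)/(1-p) = -1/0.919 + 0 = -1.088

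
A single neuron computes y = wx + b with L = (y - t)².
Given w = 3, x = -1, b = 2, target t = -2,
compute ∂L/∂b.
∂L/∂b = 2

y = wx + b = (3)(-1) + 2 = -1
∂L/∂y = 2(y - t) = 2(-1 - -2) = 2
∂y/∂b = 1
∂L/∂b = ∂L/∂y · ∂y/∂b = 2 × 1 = 2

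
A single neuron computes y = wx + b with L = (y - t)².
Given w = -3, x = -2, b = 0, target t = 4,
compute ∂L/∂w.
∂L/∂w = -8

y = wx + b = (-3)(-2) + 0 = 6
∂L/∂y = 2(y - t) = 2(6 - 4) = 4
∂y/∂w = x = -2
∂L/∂w = ∂L/∂y · ∂y/∂w = 4 × -2 = -8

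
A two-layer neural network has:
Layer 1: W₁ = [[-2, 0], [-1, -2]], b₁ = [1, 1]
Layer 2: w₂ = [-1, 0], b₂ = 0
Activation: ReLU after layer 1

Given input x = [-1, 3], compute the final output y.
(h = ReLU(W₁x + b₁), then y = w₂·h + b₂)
y = -3

Layer 1 pre-activation: z₁ = [3, -4]
After ReLU: h = [3, 0]
Layer 2 output: y = -1×3 + 0×0 + 0 = -3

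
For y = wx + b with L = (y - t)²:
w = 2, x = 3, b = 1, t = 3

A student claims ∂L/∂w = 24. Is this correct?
Correct

y = (2)(3) + 1 = 7
∂L/∂y = 2(y - t) = 2(7 - 3) = 8
∂y/∂w = x = 3
∂L/∂w = 8 × 3 = 24

Claimed value: 24
Correct: The correct gradient is 24.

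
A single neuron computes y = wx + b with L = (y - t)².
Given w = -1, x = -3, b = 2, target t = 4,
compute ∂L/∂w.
∂L/∂w = -6

y = wx + b = (-1)(-3) + 2 = 5
∂L/∂y = 2(y - t) = 2(5 - 4) = 2
∂y/∂w = x = -3
∂L/∂w = ∂L/∂y · ∂y/∂w = 2 × -3 = -6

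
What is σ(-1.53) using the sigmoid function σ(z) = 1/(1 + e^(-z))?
0.178

sigmoid(-1.53) = 1/(1 + e^(1.53)) = 1/(1 + 4.618) = 0.178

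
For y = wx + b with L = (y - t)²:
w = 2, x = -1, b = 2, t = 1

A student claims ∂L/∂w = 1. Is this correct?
Incorrect

y = (2)(-1) + 2 = 0
∂L/∂y = 2(y - t) = 2(0 - 1) = -2
∂y/∂w = x = -1
∂L/∂w = -2 × -1 = 2

Claimed value: 1
Incorrect: The correct gradient is 2.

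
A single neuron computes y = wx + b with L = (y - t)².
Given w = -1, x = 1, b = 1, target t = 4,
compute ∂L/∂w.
∂L/∂w = -8

y = wx + b = (-1)(1) + 1 = 0
∂L/∂y = 2(y - t) = 2(0 - 4) = -8
∂y/∂w = x = 1
∂L/∂w = ∂L/∂y · ∂y/∂w = -8 × 1 = -8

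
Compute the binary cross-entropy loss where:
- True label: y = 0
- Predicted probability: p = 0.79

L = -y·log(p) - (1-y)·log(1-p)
L = 1.561

L = -0·log(0.79) - 1·log(0.21) = -log(0.21) = 1.561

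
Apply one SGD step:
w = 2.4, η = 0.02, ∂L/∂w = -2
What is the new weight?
w_new = 2.44

w_new = w - η·∂L/∂w = 2.4 - 0.02×(-2) = 2.4 - (-0.04) = 2.44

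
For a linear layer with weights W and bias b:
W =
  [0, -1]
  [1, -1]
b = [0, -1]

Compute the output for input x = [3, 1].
y = [-1, 1]

Wx = [0×3 + -1×1, 1×3 + -1×1]
   = [-1, 2]
y = Wx + b = [-1 + 0, 2 + -1] = [-1, 1]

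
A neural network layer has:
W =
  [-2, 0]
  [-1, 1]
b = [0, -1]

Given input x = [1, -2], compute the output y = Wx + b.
y = [-2, -4]

Wx = [-2×1 + 0×-2, -1×1 + 1×-2]
   = [-2, -3]
y = Wx + b = [-2 + 0, -3 + -1] = [-2, -4]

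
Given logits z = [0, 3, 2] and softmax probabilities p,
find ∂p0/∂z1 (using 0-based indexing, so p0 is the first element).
∂p0/∂z1 = -0.02477

p = softmax(z) = [0.03512, 0.7054, 0.2595]
p0 = 0.03512, p1 = 0.7054

∂p0/∂z1 = -p0 × p1 = -0.03512 × 0.7054 = -0.02477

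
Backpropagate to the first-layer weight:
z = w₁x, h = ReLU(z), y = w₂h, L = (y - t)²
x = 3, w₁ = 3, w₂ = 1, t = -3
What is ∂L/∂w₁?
∂L/∂w₁ = 72

Forward pass:
z = w₁x = 3×3 = 9
h = ReLU(9) = 9
y = w₂h = 1×9 = 9

Backward pass:
∂L/∂y = 2(y - t) = 2(9 - -3) = 24
∂y/∂h = w₂ = 1
∂h/∂z = 1 (ReLU derivative)
∂z/∂w₁ = x = 3

∂L/∂w₁ = 24 × 1 × 1 × 3 = 72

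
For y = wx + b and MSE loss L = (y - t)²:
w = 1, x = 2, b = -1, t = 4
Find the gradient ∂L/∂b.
∂L/∂b = -6

y = wx + b = (1)(2) + -1 = 1
∂L/∂y = 2(y - t) = 2(1 - 4) = -6
∂y/∂b = 1
∂L/∂b = ∂L/∂y · ∂y/∂b = -6 × 1 = -6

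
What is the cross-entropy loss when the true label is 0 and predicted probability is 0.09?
L = 0.09431

L = -0·log(0.09) - 1·log(0.91) = -log(0.91) = 0.09431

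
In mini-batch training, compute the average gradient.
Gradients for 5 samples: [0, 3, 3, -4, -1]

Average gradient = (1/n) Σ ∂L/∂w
Average gradient = 0.2

Average = (1/5)(0 + 3 + 3 + -4 + -1) = 1/5 = 0.2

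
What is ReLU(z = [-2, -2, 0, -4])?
h = [0, 0, 0, 0]

ReLU applied element-wise: max(0,-2)=0, max(0,-2)=0, max(0,0)=0, max(0,-4)=0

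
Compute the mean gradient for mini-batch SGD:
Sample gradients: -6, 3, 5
Average gradient = 0.6667

Average = (1/3)(-6 + 3 + 5) = 2/3 = 0.6667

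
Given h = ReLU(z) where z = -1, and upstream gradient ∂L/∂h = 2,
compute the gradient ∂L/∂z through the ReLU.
∂L/∂z = 0

h = ReLU(-1) = 0
Since z < 0: ∂h/∂z = 0
∂L/∂z = ∂L/∂h · ∂h/∂z = 2 × 0 = 0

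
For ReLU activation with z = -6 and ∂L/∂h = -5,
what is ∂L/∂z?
∂L/∂z = 0

h = ReLU(-6) = 0
Since z < 0: ∂h/∂z = 0
∂L/∂z = ∂L/∂h · ∂h/∂z = -5 × 0 = 0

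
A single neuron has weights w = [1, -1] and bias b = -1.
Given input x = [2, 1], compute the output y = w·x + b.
y = 0

y = (1)(2) + (-1)(1) + -1 = 0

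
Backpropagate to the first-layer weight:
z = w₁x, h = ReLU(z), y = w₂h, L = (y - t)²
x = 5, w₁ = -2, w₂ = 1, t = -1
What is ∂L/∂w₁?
∂L/∂w₁ = 0

Forward pass:
z = w₁x = -2×5 = -10
h = ReLU(-10) = 0
y = w₂h = 1×0 = 0

Backward pass:
∂L/∂y = 2(y - t) = 2(0 - -1) = 2
∂y/∂h = w₂ = 1
∂h/∂z = 0 (ReLU derivative)
∂z/∂w₁ = x = 5

∂L/∂w₁ = 2 × 1 × 0 × 5 = 0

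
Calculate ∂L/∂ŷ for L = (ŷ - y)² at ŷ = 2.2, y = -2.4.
∂L/∂ŷ = 9.2

∂L/∂ŷ = 2(ŷ - y) = 2(2.2 - -2.4) = 2(4.6) = 9.2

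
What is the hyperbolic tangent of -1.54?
-0.9121

tanh(-1.54) = (e^(-1.54) - e^(1.54))/(e^(-1.54) + e^(1.54)) = -0.9121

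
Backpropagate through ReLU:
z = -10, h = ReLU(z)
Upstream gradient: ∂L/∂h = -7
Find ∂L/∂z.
∂L/∂z = 0

h = ReLU(-10) = 0
Since z < 0: ∂h/∂z = 0
∂L/∂z = ∂L/∂h · ∂h/∂z = -7 × 0 = 0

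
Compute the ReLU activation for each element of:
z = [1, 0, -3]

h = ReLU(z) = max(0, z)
h = [1, 0, 0]

ReLU applied element-wise: max(0,1)=1, max(0,0)=0, max(0,-3)=0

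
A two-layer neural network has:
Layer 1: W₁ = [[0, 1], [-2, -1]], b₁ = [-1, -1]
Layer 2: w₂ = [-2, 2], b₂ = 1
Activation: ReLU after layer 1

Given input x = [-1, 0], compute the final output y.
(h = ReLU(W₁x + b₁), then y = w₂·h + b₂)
y = 3

Layer 1 pre-activation: z₁ = [-1, 1]
After ReLU: h = [0, 1]
Layer 2 output: y = -2×0 + 2×1 + 1 = 3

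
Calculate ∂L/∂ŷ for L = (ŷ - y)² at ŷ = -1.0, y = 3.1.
∂L/∂ŷ = -8.2

∂L/∂ŷ = 2(ŷ - y) = 2(-1.0 - 3.1) = 2(-4.1) = -8.2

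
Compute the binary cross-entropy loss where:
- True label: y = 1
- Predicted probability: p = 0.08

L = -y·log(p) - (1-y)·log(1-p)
L = 2.526

L = -1·log(0.08) - 0·log(0.92) = -log(0.08) = 2.526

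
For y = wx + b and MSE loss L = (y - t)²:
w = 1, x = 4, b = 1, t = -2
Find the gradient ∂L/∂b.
∂L/∂b = 14

y = wx + b = (1)(4) + 1 = 5
∂L/∂y = 2(y - t) = 2(5 - -2) = 14
∂y/∂b = 1
∂L/∂b = ∂L/∂y · ∂y/∂b = 14 × 1 = 14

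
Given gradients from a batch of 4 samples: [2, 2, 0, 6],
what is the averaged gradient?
Average gradient = 2.5

Average = (1/4)(2 + 2 + 0 + 6) = 10/4 = 2.5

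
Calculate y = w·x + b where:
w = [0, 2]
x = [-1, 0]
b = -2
y = -2

y = (0)(-1) + (2)(0) + -2 = -2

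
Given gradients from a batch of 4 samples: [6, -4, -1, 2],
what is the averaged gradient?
Average gradient = 0.75

Average = (1/4)(6 + -4 + -1 + 2) = 3/4 = 0.75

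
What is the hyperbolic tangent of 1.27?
0.8538

tanh(1.27) = (e^(1.27) - e^(-1.27))/(e^(1.27) + e^(-1.27)) = 0.8538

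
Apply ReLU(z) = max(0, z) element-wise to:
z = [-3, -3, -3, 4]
h = [0, 0, 0, 4]

ReLU applied element-wise: max(0,-3)=0, max(0,-3)=0, max(0,-3)=0, max(0,4)=4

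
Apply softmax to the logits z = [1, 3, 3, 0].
p = [0.0619, 0.4576, 0.4576, 0.0228]

exp(z) = [2.718, 20.09, 20.09, 1]
Sum = 43.89
p = [0.0619, 0.4576, 0.4576, 0.0228]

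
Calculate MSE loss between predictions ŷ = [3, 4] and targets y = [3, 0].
MSE = 8

MSE = (1/2)((3-3)² + (4-0)²) = (1/2)(0 + 16) = 8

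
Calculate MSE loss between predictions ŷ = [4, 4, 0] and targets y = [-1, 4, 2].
MSE = 9.667

MSE = (1/3)((4--1)² + (4-4)² + (0-2)²) = (1/3)(25 + 0 + 4) = 9.667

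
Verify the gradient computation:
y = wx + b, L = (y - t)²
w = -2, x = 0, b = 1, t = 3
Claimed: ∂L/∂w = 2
Incorrect

y = (-2)(0) + 1 = 1
∂L/∂y = 2(y - t) = 2(1 - 3) = -4
∂y/∂w = x = 0
∂L/∂w = -4 × 0 = 0

Claimed value: 2
Incorrect: The correct gradient is 0.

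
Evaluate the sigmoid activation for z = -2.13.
0.1062

sigmoid(-2.13) = 1/(1 + e^(2.13)) = 1/(1 + 8.415) = 0.1062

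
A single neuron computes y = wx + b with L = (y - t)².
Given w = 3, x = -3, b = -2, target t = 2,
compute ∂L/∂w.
∂L/∂w = 78

y = wx + b = (3)(-3) + -2 = -11
∂L/∂y = 2(y - t) = 2(-11 - 2) = -26
∂y/∂w = x = -3
∂L/∂w = ∂L/∂y · ∂y/∂w = -26 × -3 = 78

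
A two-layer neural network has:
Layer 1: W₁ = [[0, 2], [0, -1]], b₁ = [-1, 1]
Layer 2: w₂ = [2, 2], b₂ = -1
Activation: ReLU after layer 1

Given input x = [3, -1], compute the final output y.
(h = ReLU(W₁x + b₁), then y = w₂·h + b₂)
y = 3

Layer 1 pre-activation: z₁ = [-3, 2]
After ReLU: h = [0, 2]
Layer 2 output: y = 2×0 + 2×2 + -1 = 3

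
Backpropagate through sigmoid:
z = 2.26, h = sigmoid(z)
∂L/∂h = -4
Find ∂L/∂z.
∂L/∂z = -0.3422

σ(2.26) = 0.9055
σ'(2.26) = σ(2.26)(1 - σ(2.26)) = 0.9055 × 0.09449 = 0.08556
∂L/∂z = ∂L/∂h · σ'(z) = -4 × 0.08556 = -0.3422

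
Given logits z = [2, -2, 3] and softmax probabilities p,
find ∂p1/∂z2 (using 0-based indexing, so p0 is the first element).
∂p1/∂z2 = -0.003566

p = softmax(z) = [0.2676, 0.004902, 0.7275]
p1 = 0.004902, p2 = 0.7275

∂p1/∂z2 = -p1 × p2 = -0.004902 × 0.7275 = -0.003566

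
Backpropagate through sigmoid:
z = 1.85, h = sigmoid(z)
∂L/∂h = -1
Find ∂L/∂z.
∂L/∂z = -0.1174

σ(1.85) = 0.8641
σ'(1.85) = σ(1.85)(1 - σ(1.85)) = 0.8641 × 0.1359 = 0.1174
∂L/∂z = ∂L/∂h · σ'(z) = -1 × 0.1174 = -0.1174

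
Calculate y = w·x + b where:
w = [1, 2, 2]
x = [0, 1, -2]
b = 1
y = -1

y = (1)(0) + (2)(1) + (2)(-2) + 1 = -1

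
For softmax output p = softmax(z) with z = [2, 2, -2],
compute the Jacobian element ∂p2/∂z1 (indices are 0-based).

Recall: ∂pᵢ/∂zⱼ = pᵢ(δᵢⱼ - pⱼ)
∂p2/∂z1 = -0.004496

p = softmax(z) = [0.4955, 0.4955, 0.009075]
p2 = 0.009075, p1 = 0.4955

∂p2/∂z1 = -p2 × p1 = -0.009075 × 0.4955 = -0.004496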